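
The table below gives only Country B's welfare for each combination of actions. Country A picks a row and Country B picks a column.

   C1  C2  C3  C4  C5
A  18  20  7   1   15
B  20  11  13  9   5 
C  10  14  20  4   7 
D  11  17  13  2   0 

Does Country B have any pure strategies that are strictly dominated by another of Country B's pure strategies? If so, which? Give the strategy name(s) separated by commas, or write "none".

Nothing dominates C1: C2 at B (20>11); C3 at A (18>7); C4 at A (18>1); C5 at A (18>15).
C2: no other strategy beats it everywhere (C1 at A (20>18); C3 at A (20>7); C4 at A (20>1); C5 at A (20>15)).
Nothing dominates C3: C1 at C (20>10); C2 at B (13>11); C4 at A (7>1); C5 at B (13>5).
C4 is strictly dominated by C1 (A: 18>1, B: 20>9, C: 10>4, D: 11>2).
C5 is strictly dominated by C1 (A: 18>15, B: 20>5, C: 10>7, D: 11>0).

C4, C5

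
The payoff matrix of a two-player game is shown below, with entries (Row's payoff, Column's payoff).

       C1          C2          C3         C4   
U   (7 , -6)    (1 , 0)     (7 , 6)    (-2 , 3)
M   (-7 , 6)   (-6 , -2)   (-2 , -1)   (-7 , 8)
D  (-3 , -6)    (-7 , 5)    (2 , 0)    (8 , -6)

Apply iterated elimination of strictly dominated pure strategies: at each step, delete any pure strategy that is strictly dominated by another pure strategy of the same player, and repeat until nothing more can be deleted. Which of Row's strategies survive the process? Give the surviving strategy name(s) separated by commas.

U

Row's strategy M is strictly dominated by U (C1: 7>-7, C2: 1>-6, C3: 7>-2, C4: -2>-7) and is removed.
Column's strategy C1 is strictly dominated by C2 (U: 0>-6, D: 5>-6) and is removed.
Column C4 is eliminated: C3 beats it against every remaining row (U: 6>3, D: 0>-6).
Row's strategy D is strictly dominated by U (C2: 1>-7, C3: 7>2) and is removed.
For Column, C3 strictly dominates C2 on the remaining rows (U: 6>0); eliminate C2.
Among the remaining strategies, none is strictly dominated by another pure strategy of the same player, so the elimination stops.
Surviving strategies — Row: {U}; Column: {C3}.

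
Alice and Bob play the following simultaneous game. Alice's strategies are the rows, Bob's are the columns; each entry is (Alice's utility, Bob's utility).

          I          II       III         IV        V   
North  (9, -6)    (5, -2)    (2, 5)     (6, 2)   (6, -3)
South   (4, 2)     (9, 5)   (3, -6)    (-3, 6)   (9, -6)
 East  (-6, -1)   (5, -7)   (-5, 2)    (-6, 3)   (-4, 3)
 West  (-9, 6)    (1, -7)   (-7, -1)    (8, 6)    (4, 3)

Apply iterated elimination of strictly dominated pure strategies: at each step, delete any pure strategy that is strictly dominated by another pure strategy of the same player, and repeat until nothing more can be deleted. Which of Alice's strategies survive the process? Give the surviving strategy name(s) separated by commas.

Row East is eliminated: South beats it against every remaining column (I: 4>-6, II: 9>5, III: 3>-5, IV: -3>-6, V: 9>-4).
Column II is eliminated: IV beats it against every remaining row (North: 2>-2, South: 6>5, West: 6>-7).
Bob's strategy V is strictly dominated by IV (North: 2>-3, South: 6>-6, West: 6>3) and is removed.
Among the remaining strategies, none is strictly dominated by another pure strategy of the same player, so the elimination stops.
Surviving strategies — Alice: {North, South, West}; Bob: {I, III, IV}.

North, South, West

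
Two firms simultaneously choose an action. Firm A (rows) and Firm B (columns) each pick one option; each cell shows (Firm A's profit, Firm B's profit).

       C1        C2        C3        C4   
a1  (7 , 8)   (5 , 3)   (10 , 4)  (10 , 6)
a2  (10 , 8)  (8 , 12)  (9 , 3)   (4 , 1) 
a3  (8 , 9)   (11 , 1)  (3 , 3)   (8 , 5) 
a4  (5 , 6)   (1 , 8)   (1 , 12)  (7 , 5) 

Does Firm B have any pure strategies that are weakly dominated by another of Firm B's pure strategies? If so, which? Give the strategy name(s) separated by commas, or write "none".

Nothing dominates C1: C2 at a1 (8>3); C3 at a1 (8>4); C4 at a1 (8>6).
C2 is not dominated — it holds its own against C1 at a2 (12>8); C3 at a2 (12>3); C4 at a2 (12>1).
C3: no other strategy beats it everywhere (C1 at a4 (12>6); C2 at a1 (4>3); C4 at a2 (3>1)).
C4: dominated, since C1 does at least as well everywhere (a1: 8>6, a2: 8>1, a3: 9>5, a4: 6>5).

C4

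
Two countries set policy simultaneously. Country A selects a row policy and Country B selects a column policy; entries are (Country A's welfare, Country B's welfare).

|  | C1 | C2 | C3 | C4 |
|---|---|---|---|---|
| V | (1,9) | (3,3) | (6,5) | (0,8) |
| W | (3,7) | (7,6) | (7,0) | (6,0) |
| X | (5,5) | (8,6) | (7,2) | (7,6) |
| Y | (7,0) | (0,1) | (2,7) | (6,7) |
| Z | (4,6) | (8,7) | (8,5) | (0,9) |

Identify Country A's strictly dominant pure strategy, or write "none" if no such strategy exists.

V fails to dominate W at C1 (1<3).
W fails to dominate X at C1 (3<5).
X fails to dominate W at C3 (7=7).
Y fails to dominate V at C2 (0<3).
Z fails to dominate V at C4 (0=0).
No single strategy dominates all the others.

none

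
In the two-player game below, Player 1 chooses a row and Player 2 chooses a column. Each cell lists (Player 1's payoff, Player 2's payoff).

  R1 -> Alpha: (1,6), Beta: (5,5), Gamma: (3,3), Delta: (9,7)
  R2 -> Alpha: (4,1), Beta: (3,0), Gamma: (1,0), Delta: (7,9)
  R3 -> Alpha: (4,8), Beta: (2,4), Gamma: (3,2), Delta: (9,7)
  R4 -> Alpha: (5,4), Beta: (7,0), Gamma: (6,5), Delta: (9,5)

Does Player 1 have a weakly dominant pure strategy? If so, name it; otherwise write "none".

R4

R4 vs R1: Alpha: 5>1, Beta: 7>5, Gamma: 6>3, Delta: 9=9.
R4 vs R2: Alpha: 5>4, Beta: 7>3, Gamma: 6>1, Delta: 9>7.
R4 vs R3: Alpha: 5>4, Beta: 7>2, Gamma: 6>3, Delta: 9=9.
R4 is at least as good as every other strategy against every opponent action, so it is weakly dominant.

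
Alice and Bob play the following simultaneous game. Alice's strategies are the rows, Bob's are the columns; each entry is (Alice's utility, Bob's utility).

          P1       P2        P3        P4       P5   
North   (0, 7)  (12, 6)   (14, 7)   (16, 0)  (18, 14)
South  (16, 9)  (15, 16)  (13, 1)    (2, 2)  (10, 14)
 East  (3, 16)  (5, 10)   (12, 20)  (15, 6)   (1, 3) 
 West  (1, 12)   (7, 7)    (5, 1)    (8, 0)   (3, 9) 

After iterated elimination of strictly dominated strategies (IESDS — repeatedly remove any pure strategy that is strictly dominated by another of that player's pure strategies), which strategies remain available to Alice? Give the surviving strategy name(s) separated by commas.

Column P4 is eliminated: P1 beats it against every remaining row (North: 7>0, South: 9>2, East: 16>6, West: 12>0).
Row East is eliminated: South beats it against every remaining column (P1: 16>3, P2: 15>5, P3: 13>12, P5: 10>1).
Alice's strategy West is strictly dominated by South (P1: 16>1, P2: 15>7, P3: 13>5, P5: 10>3) and is removed.
Bob's strategy P1 is strictly dominated by P5 (North: 14>7, South: 14>9) and is removed.
Bob's strategy P3 is strictly dominated by P5 (North: 14>7, South: 14>1) and is removed.
Among the remaining strategies, none is strictly dominated by another pure strategy of the same player, so the elimination stops.
Surviving strategies — Alice: {North, South}; Bob: {P2, P5}.

North, South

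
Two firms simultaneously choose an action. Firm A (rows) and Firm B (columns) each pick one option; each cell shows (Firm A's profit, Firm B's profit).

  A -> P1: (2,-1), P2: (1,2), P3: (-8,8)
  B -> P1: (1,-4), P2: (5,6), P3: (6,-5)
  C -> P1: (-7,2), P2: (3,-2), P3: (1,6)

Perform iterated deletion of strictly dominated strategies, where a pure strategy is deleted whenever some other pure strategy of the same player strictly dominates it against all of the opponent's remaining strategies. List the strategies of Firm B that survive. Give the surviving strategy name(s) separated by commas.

P2

Row C is eliminated: B beats it against every remaining column (P1: 1>-7, P2: 5>3, P3: 6>1).
Column P1 is eliminated: P2 beats it against every remaining row (A: 2>-1, B: 6>-4).
For Firm A, B strictly dominates A on the remaining columns (P2: 5>1, P3: 6>-8); eliminate A.
Firm B's strategy P3 is strictly dominated by P2 (B: 6>-5) and is removed.
Among the remaining strategies, none is strictly dominated by another pure strategy of the same player, so the elimination stops.
Surviving strategies — Firm A: {B}; Firm B: {P2}.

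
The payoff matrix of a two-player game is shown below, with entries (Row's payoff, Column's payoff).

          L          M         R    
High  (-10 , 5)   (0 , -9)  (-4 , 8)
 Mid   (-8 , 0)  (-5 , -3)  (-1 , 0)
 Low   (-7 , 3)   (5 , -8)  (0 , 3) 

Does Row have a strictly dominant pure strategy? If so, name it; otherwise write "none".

Low

Low vs High: L: -7>-10, M: 5>0, R: 0>-4.
Low vs Mid: L: -7>-8, M: 5>-5, R: 0>-1.
Low strictly beats every other strategy against every opponent action, so it is strictly dominant.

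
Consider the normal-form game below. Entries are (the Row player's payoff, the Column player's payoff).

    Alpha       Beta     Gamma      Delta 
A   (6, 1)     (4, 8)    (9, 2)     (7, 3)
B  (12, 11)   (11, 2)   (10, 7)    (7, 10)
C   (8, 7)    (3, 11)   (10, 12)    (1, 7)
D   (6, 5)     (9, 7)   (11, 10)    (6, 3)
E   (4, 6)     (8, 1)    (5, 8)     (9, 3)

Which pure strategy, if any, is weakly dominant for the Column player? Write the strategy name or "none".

none

Alpha fails to dominate Beta at A (1<8).
Beta fails to dominate Alpha at B (2<11).
Gamma fails to dominate Alpha at B (7<11).
Delta fails to dominate Alpha at B (10<11).
No single strategy dominates all the others.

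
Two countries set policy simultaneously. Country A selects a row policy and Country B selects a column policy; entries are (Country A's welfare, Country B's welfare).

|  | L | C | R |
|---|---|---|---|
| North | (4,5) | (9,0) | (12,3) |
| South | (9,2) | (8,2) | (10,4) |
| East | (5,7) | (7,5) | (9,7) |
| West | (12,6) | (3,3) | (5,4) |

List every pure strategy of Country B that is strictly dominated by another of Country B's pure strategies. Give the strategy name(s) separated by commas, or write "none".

C

L is not dominated — it holds its own against C at North (5>0); R at North (5>3).
R strictly dominates C — North: 3>0, South: 4>2, East: 7>5, West: 4>3.
R: no other strategy beats it everywhere (L at South (4>2); C at North (3>0)).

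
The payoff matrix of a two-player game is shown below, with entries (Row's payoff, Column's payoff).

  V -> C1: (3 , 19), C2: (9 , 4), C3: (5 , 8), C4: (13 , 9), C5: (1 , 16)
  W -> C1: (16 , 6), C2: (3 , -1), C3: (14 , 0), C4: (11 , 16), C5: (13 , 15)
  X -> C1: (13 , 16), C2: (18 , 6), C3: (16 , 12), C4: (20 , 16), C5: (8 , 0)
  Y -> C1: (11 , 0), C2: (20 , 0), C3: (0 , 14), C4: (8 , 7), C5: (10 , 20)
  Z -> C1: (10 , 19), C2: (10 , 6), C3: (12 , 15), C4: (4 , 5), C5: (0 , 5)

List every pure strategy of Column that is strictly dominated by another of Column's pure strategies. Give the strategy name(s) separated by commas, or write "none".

C1: no other strategy beats it everywhere (C2 at V (19>4); C3 at V (19>8); C4 at V (19>9); C5 at V (19>16)).
C3 strictly dominates C2 — V: 8>4, W: 0>-1, X: 12>6, Y: 14>0, Z: 15>6.
Nothing dominates C3: C1 at Y (14>0); C2 at V (8>4); C4 at Y (14>7); C5 at X (12>0).
C4 is not dominated — it holds its own against C1 at W (16>6); C2 at V (9>4); C3 at V (9>8); C5 at W (16>15).
C5 is not dominated — it holds its own against C1 at W (15>6); C2 at V (16>4); C3 at V (16>8); C4 at V (16>9).

C2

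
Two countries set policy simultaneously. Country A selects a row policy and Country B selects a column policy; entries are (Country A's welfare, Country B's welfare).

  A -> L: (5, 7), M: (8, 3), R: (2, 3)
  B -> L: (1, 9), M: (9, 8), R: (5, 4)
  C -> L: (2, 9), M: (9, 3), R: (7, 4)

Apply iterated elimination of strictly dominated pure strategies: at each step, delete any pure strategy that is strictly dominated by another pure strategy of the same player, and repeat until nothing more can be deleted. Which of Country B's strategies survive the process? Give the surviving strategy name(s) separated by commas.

For Country B, L strictly dominates M on the remaining rows (A: 7>3, B: 9>8, C: 9>3); eliminate M.
For Country A, C strictly dominates B on the remaining columns (L: 2>1, R: 7>5); eliminate B.
Column R is eliminated: L beats it against every remaining row (A: 7>3, C: 9>4).
Row C is eliminated: A beats it against every remaining column (L: 5>2).
Among the remaining strategies, none is strictly dominated by another pure strategy of the same player, so the elimination stops.
Surviving strategies — Country A: {A}; Country B: {L}.

L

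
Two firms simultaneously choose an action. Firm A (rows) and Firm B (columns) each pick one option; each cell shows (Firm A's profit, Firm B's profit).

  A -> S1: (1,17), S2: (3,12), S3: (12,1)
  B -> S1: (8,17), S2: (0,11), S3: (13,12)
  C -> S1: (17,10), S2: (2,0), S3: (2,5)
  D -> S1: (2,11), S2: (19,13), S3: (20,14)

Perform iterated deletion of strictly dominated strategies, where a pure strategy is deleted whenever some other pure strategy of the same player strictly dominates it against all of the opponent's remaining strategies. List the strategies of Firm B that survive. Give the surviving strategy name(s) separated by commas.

S1, S3

Firm A's strategy A is strictly dominated by D (S1: 2>1, S2: 19>3, S3: 20>12) and is removed.
Firm B's strategy S2 is strictly dominated by S3 (B: 12>11, C: 5>0, D: 14>13) and is removed.
Among the remaining strategies, none is strictly dominated by another pure strategy of the same player, so the elimination stops.
Surviving strategies — Firm A: {B, C, D}; Firm B: {S1, S3}.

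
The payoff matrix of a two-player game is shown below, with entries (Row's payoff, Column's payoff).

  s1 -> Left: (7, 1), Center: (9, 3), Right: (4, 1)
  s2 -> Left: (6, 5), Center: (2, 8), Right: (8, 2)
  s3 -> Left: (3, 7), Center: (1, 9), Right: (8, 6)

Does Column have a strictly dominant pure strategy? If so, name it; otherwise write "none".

Center vs Left: s1: 3>1, s2: 8>5, s3: 9>7.
Center vs Right: s1: 3>1, s2: 8>2, s3: 9>6.
Center strictly beats every other strategy against every opponent action, so it is strictly dominant.

Center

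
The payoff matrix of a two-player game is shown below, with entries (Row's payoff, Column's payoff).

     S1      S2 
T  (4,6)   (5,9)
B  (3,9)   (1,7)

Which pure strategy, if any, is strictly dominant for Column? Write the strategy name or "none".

none

S1 fails to dominate S2 at T (6<9).
S2 fails to dominate S1 at B (7<9).
No single strategy dominates all the others.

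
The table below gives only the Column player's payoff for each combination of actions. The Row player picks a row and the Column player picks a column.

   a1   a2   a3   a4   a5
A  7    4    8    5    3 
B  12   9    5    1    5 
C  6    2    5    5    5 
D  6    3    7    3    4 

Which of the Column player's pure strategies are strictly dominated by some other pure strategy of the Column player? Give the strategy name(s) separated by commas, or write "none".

a1: no other strategy beats it everywhere (a2 at A (7>4); a3 at B (12>5); a4 at A (7>5); a5 at A (7>3)).
a2 is strictly dominated by a1 (A: 7>4, B: 12>9, C: 6>2, D: 6>3).
a3 is not dominated — it holds its own against a1 at A (8>7); a2 at A (8>4); a4 at A (8>5); a5 at A (8>3).
a4 is strictly dominated by a1 (A: 7>5, B: 12>1, C: 6>5, D: 6>3).
a1 strictly dominates a5 — A: 7>3, B: 12>5, C: 6>5, D: 6>4.

a2, a4, a5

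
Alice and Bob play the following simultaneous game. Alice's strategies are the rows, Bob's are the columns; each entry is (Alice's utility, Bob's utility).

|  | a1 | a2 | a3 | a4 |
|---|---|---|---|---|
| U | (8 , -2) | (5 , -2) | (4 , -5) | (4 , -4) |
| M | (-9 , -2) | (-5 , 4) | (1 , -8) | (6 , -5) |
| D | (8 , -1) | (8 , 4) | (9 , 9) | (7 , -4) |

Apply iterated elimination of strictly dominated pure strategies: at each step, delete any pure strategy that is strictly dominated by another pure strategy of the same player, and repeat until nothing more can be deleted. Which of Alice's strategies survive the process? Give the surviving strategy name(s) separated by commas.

Alice's strategy M is strictly dominated by D (a1: 8>-9, a2: 8>-5, a3: 9>1, a4: 7>6) and is removed.
Bob's strategy a4 is strictly dominated by a1 (U: -2>-4, D: -1>-4) and is removed.
Among the remaining strategies, none is strictly dominated by another pure strategy of the same player, so the elimination stops.
Surviving strategies — Alice: {U, D}; Bob: {a1, a2, a3}.

U, D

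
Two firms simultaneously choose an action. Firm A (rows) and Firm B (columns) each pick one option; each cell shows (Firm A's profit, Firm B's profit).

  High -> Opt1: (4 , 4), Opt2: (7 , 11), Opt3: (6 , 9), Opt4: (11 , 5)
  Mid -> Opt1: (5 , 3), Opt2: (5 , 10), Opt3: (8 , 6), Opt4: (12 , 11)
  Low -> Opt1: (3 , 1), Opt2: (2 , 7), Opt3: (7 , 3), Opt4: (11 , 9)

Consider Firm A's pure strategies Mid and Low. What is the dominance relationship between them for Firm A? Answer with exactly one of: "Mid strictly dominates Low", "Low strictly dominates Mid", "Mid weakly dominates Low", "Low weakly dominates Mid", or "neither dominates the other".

Compare Mid to Low across each choice by Firm B: Opt1: 5>3, Opt2: 5>2, Opt3: 8>7, Opt4: 12>11.
Mid gives a strictly higher payoff against each choice by Firm B, so Mid strictly dominates Low.

Mid strictly dominates Low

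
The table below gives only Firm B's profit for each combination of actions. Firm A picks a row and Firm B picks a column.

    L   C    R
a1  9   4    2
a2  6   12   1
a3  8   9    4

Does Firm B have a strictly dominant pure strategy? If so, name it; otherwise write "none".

none

L fails to dominate C at a2 (6<12).
C fails to dominate L at a1 (4<9).
R fails to dominate L at a1 (2<9).
No single strategy dominates all the others.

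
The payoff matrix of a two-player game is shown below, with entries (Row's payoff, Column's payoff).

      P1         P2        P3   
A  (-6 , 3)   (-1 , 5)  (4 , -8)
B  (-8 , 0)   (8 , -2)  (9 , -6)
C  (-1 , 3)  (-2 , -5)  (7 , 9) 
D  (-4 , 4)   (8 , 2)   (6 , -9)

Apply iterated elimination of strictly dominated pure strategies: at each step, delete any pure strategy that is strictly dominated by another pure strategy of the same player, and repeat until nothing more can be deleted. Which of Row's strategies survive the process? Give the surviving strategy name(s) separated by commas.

B, C

Row A is eliminated: D beats it against every remaining column (P1: -4>-6, P2: 8>-1, P3: 6>4).
Column's strategy P2 is strictly dominated by P1 (B: 0>-2, C: 3>-5, D: 4>2) and is removed.
Row's strategy D is strictly dominated by C (P1: -1>-4, P3: 7>6) and is removed.
Among the remaining strategies, none is strictly dominated by another pure strategy of the same player, so the elimination stops.
Surviving strategies — Row: {B, C}; Column: {P1, P3}.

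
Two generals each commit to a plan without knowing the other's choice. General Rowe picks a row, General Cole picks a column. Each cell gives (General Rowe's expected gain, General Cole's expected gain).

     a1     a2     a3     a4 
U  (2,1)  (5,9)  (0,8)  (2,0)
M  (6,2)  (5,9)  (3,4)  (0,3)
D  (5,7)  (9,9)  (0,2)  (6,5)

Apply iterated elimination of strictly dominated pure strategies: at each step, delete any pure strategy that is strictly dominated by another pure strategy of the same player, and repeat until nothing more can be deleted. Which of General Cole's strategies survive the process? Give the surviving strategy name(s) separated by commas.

a2

For General Cole, a2 strictly dominates a1 on the remaining rows (U: 9>1, M: 9>2, D: 9>7); eliminate a1.
Column a3 is eliminated: a2 beats it against every remaining row (U: 9>8, M: 9>4, D: 9>2).
For General Rowe, D strictly dominates U on the remaining columns (a2: 9>5, a4: 6>2); eliminate U.
General Rowe's strategy M is strictly dominated by D (a2: 9>5, a4: 6>0) and is removed.
Column a4 is eliminated: a2 beats it against every remaining row (D: 9>5).
Among the remaining strategies, none is strictly dominated by another pure strategy of the same player, so the elimination stops.
Surviving strategies — General Rowe: {D}; General Cole: {a2}.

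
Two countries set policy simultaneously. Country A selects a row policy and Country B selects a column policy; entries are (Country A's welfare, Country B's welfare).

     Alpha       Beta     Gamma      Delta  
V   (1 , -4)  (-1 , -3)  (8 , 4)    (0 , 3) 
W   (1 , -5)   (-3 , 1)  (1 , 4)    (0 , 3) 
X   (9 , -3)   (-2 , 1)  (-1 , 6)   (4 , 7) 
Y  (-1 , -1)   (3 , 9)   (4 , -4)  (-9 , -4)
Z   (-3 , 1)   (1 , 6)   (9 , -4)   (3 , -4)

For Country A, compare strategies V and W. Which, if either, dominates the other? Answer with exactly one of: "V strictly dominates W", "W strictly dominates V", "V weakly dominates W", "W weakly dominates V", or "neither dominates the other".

V's payoffs vs W's, by Country B's action — Alpha: 1=1, Beta: -1>-3, Gamma: 8>1, Delta: 0=0.
V is at least as good everywhere and strictly better somewhere (tied only at Alpha, Delta), so V weakly but not strictly dominates W.

V weakly dominates W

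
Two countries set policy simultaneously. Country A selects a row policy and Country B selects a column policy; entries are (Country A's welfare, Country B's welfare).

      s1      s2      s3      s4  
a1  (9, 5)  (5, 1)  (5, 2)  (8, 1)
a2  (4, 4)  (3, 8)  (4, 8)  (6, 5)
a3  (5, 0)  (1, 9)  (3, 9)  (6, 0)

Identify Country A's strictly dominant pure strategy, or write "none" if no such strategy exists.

a1

a1 vs a2: s1: 9>4, s2: 5>3, s3: 5>4, s4: 8>6.
a1 vs a3: s1: 9>5, s2: 5>1, s3: 5>3, s4: 8>6.
a1 strictly beats every other strategy against every opponent action, so it is strictly dominant.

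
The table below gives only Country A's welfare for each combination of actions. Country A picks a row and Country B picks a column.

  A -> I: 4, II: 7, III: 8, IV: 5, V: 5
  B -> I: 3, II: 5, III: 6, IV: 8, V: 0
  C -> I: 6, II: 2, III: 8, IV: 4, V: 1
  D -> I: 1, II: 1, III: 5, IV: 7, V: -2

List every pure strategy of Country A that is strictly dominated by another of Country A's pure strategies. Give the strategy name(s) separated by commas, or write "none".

Nothing dominates A: B at I (4>3); C at II (7>2); D at I (4>1).
Nothing dominates B: A at IV (8>5); C at II (5>2); D at I (3>1).
C is not dominated — it holds its own against A at I (6>4); B at I (6>3); D at I (6>1).
D: dominated, since B does at least as well everywhere (I: 3>1, II: 5>1, III: 6>5, IV: 8>7, V: 0>-2).

D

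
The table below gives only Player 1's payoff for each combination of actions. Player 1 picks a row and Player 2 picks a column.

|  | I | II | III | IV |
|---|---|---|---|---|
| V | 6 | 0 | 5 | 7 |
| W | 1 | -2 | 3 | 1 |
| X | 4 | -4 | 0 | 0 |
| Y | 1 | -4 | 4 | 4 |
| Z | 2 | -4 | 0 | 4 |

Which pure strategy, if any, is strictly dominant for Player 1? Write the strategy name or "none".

V

V vs W: I: 6>1, II: 0>-2, III: 5>3, IV: 7>1.
V vs X: I: 6>4, II: 0>-4, III: 5>0, IV: 7>0.
V vs Y: I: 6>1, II: 0>-4, III: 5>4, IV: 7>4.
V vs Z: I: 6>2, II: 0>-4, III: 5>0, IV: 7>4.
V strictly beats every other strategy against every opponent action, so it is strictly dominant.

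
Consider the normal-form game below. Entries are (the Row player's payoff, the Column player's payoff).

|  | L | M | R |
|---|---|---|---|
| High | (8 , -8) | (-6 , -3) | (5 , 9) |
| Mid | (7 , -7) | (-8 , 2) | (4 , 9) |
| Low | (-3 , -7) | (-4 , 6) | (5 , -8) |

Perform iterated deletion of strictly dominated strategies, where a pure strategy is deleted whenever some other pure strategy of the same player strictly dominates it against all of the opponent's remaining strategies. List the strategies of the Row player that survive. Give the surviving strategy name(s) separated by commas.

The Row player's strategy Mid is strictly dominated by High (L: 8>7, M: -6>-8, R: 5>4) and is removed.
Column L is eliminated: M beats it against every remaining row (High: -3>-8, Low: 6>-7).
Among the remaining strategies, none is strictly dominated by another pure strategy of the same player, so the elimination stops.
Surviving strategies — the Row player: {High, Low}; the Column player: {M, R}.

High, Low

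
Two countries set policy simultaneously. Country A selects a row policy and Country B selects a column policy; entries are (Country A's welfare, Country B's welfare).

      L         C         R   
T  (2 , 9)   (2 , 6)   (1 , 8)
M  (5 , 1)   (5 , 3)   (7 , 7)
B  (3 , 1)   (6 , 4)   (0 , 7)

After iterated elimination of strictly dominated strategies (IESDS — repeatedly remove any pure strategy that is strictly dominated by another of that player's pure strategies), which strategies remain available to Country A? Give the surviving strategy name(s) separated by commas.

M

Row T is eliminated: M beats it against every remaining column (L: 5>2, C: 5>2, R: 7>1).
Column L is eliminated: C beats it against every remaining row (M: 3>1, B: 4>1).
Country B's strategy C is strictly dominated by R (M: 7>3, B: 7>4) and is removed.
For Country A, M strictly dominates B on the remaining columns (R: 7>0); eliminate B.
Among the remaining strategies, none is strictly dominated by another pure strategy of the same player, so the elimination stops.
Surviving strategies — Country A: {M}; Country B: {R}.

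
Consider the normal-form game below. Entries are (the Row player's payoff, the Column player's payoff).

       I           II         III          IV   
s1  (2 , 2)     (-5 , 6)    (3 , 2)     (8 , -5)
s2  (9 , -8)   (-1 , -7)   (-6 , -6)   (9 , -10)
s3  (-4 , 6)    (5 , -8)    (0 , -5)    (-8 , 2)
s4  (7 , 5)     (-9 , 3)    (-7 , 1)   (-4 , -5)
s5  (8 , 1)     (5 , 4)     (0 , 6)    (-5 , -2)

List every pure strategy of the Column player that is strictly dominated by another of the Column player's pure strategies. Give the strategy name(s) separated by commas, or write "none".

Nothing dominates I: II at s3 (6>-8); III at s1 (2=2); IV at s1 (2>-5).
II: no other strategy beats it everywhere (I at s1 (6>2); III at s1 (6>2); IV at s1 (6>-5)).
III is not dominated — it holds its own against I at s1 (2=2); II at s2 (-6>-7); IV at s1 (2>-5).
I strictly dominates IV — s1: 2>-5, s2: -8>-10, s3: 6>2, s4: 5>-5, s5: 1>-2.

IV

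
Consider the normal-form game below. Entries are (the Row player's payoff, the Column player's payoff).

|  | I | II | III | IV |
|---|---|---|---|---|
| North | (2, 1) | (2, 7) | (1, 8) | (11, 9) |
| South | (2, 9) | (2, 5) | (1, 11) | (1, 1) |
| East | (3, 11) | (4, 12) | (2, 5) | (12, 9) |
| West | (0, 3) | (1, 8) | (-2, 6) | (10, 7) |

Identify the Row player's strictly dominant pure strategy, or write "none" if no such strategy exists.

East vs North: I: 3>2, II: 4>2, III: 2>1, IV: 12>11.
East vs South: I: 3>2, II: 4>2, III: 2>1, IV: 12>1.
East vs West: I: 3>0, II: 4>1, III: 2>-2, IV: 12>10.
East strictly beats every other strategy against every opponent action, so it is strictly dominant.

East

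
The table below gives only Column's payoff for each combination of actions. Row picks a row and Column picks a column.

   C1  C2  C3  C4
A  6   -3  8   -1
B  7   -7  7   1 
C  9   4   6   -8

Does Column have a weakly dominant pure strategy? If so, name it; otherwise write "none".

C1 fails to dominate C3 at A (6<8).
C2 fails to dominate C1 at A (-3<6).
C3 fails to dominate C1 at C (6<9).
C4 fails to dominate C1 at A (-1<6).
No single strategy dominates all the others.

none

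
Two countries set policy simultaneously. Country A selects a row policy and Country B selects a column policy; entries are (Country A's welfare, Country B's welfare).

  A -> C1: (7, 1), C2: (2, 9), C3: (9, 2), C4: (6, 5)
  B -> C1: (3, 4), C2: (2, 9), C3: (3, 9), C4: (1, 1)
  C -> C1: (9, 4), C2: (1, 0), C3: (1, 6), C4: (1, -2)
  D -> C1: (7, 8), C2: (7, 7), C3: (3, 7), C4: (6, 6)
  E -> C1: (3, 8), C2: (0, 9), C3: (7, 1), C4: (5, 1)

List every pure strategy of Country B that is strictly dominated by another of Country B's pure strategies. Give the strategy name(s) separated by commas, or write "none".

C1 is not dominated — it holds its own against C2 at C (4>0); C3 at D (8>7); C4 at B (4>1).
C2: no other strategy beats it everywhere (C1 at A (9>1); C3 at A (9>2); C4 at A (9>5)).
Nothing dominates C3: C1 at A (2>1); C2 at B (9=9); C4 at B (9>1).
C4: dominated, since C2 does at least as well everywhere (A: 9>5, B: 9>1, C: 0>-2, D: 7>6, E: 9>1).

C4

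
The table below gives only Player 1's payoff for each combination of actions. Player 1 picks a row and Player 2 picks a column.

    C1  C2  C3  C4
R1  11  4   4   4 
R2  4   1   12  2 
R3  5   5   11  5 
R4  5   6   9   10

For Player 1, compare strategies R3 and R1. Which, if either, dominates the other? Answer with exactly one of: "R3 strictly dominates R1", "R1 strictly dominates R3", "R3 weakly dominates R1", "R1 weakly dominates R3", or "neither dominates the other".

neither dominates the other

R3's payoffs vs R1's, by Player 2's action — C1: 5<11, C2: 5>4, C3: 11>4, C4: 5>4.
R3 does better at C2, C3, C4 but worse at C1; neither strategy dominates the other.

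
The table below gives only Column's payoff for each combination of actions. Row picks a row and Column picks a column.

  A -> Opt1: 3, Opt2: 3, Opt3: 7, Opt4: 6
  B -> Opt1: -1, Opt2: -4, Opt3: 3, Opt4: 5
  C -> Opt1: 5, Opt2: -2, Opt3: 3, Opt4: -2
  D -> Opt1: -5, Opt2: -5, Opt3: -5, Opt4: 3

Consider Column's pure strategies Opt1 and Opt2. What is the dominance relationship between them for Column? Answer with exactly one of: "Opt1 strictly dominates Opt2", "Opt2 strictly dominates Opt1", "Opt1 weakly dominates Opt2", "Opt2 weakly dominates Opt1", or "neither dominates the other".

Compare Opt1 to Opt2 across each opponent action: A: 3=3, B: -1>-4, C: 5>-2, D: -5=-5.
Opt1 is at least as good everywhere and strictly better somewhere (tied only at A, D), so Opt1 weakly but not strictly dominates Opt2.

Opt1 weakly dominates Opt2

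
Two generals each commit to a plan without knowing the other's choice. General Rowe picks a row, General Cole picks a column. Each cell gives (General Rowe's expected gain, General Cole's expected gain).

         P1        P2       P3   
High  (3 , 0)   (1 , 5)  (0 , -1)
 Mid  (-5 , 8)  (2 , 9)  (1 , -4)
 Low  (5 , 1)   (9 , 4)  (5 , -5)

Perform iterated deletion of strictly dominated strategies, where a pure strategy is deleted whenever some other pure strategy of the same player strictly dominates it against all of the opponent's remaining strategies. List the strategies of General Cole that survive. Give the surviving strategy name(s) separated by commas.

General Rowe's strategy High is strictly dominated by Low (P1: 5>3, P2: 9>1, P3: 5>0) and is removed.
Row Mid is eliminated: Low beats it against every remaining column (P1: 5>-5, P2: 9>2, P3: 5>1).
General Cole's strategy P1 is strictly dominated by P2 (Low: 4>1) and is removed.
For General Cole, P2 strictly dominates P3 on the remaining rows (Low: 4>-5); eliminate P3.
Among the remaining strategies, none is strictly dominated by another pure strategy of the same player, so the elimination stops.
Surviving strategies — General Rowe: {Low}; General Cole: {P2}.

P2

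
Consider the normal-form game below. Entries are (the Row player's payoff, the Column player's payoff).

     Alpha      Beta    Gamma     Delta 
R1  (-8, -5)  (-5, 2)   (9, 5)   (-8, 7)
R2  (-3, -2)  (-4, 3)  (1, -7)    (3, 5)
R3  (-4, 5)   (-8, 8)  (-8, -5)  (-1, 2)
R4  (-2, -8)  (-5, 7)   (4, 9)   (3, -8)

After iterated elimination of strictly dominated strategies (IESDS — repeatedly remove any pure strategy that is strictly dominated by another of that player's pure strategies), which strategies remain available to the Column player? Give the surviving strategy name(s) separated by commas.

Beta, Gamma, Delta

Row R3 is eliminated: R2 beats it against every remaining column (Alpha: -3>-4, Beta: -4>-8, Gamma: 1>-8, Delta: 3>-1).
Column Alpha is eliminated: Beta beats it against every remaining row (R1: 2>-5, R2: 3>-2, R4: 7>-8).
Among the remaining strategies, none is strictly dominated by another pure strategy of the same player, so the elimination stops.
Surviving strategies — the Row player: {R1, R2, R4}; the Column player: {Beta, Gamma, Delta}.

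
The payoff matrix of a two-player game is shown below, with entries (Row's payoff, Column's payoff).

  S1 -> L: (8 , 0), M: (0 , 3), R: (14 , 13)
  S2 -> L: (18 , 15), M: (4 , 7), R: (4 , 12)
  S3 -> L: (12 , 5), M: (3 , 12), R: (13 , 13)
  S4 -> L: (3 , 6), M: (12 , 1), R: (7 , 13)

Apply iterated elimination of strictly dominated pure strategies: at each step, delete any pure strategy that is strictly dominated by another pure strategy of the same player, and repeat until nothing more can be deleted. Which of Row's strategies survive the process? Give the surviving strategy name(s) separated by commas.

S1, S2, S3

For Column, R strictly dominates M on the remaining rows (S1: 13>3, S2: 12>7, S3: 13>12, S4: 13>1); eliminate M.
Row S4 is eliminated: S1 beats it against every remaining column (L: 8>3, R: 14>7).
Among the remaining strategies, none is strictly dominated by another pure strategy of the same player, so the elimination stops.
Surviving strategies — Row: {S1, S2, S3}; Column: {L, R}.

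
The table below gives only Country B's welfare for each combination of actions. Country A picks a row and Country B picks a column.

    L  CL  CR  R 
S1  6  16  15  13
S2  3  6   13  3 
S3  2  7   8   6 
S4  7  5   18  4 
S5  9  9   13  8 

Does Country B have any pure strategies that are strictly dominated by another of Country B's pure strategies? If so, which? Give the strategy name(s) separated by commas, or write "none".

L is strictly dominated by CR (S1: 15>6, S2: 13>3, S3: 8>2, S4: 18>7, S5: 13>9).
CL: no other strategy beats it everywhere (L at S1 (16>6); CR at S1 (16>15); R at S1 (16>13)).
Nothing dominates CR: L at S1 (15>6); CL at S2 (13>6); R at S1 (15>13).
R: dominated, since CL does at least as well everywhere (S1: 16>13, S2: 6>3, S3: 7>6, S4: 5>4, S5: 9>8).

L, R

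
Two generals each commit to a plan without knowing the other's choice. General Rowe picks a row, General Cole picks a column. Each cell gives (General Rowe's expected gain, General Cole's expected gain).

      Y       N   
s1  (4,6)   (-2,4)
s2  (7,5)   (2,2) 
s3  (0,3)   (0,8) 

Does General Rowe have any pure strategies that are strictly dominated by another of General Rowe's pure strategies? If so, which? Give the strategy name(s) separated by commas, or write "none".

s1: dominated, since s2 does at least as well everywhere (Y: 7>4, N: 2>-2).
Nothing dominates s2: s1 at Y (7>4); s3 at Y (7>0).
s2 strictly dominates s3 — Y: 7>0, N: 2>0.

s1, s3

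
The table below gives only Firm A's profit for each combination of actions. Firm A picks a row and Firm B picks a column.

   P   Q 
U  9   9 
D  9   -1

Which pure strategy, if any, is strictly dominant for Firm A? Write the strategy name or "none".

U fails to dominate D at P (9=9).
D fails to dominate U at P (9=9).
No single strategy dominates all the others.

none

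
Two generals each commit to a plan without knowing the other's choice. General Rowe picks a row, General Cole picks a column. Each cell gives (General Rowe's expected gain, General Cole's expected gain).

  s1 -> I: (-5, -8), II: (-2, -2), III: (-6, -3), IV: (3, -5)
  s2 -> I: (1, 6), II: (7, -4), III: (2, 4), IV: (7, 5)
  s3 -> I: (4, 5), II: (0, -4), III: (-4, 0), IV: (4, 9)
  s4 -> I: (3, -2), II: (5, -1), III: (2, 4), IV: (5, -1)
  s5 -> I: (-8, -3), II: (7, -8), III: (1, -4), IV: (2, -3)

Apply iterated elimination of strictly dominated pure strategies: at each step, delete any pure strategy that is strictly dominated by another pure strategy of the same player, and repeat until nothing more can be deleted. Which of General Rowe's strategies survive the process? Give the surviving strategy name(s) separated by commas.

General Rowe's strategy s1 is strictly dominated by s2 (I: 1>-5, II: 7>-2, III: 2>-6, IV: 7>3) and is removed.
General Cole's strategy II is strictly dominated by III (s2: 4>-4, s3: 0>-4, s4: 4>-1, s5: -4>-8) and is removed.
General Rowe's strategy s5 is strictly dominated by s2 (I: 1>-8, III: 2>1, IV: 7>2) and is removed.
Among the remaining strategies, none is strictly dominated by another pure strategy of the same player, so the elimination stops.
Surviving strategies — General Rowe: {s2, s3, s4}; General Cole: {I, III, IV}.

s2, s3, s4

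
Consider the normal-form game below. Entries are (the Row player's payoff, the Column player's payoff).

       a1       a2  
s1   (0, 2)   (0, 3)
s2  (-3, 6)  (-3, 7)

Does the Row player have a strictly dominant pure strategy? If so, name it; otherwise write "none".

s1 vs s2: a1: 0>-3, a2: 0>-3.
s1 strictly beats every other strategy against every opponent action, so it is strictly dominant.

s1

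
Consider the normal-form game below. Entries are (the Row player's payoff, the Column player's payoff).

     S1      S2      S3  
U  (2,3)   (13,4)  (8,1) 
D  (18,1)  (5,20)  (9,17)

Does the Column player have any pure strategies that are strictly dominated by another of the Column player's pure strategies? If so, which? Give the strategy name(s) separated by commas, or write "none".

S1 is strictly dominated by S2 (U: 4>3, D: 20>1).
S2: no other strategy beats it everywhere (S1 at U (4>3); S3 at U (4>1)).
S3 is strictly dominated by S2 (U: 4>1, D: 20>17).

S1, S3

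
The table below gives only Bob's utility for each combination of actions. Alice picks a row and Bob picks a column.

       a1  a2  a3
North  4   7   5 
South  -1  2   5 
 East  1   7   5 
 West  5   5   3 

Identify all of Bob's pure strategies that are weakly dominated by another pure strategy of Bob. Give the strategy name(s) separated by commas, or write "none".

a1

a2 weakly dominates a1 — North: 7>4, South: 2>-1, East: 7>1, West: 5=5.
Nothing dominates a2: a1 at North (7>4); a3 at North (7>5).
Nothing dominates a3: a1 at North (5>4); a2 at South (5>2).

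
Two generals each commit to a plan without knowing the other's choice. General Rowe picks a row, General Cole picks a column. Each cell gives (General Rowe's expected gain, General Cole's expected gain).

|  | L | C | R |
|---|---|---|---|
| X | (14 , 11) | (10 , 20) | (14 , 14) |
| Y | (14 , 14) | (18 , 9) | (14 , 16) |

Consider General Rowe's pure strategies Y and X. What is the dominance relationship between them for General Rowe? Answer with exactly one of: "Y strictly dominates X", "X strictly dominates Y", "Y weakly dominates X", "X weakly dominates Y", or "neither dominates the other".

Y weakly dominates X

Y's payoffs vs X's, by General Cole's action — L: 14=14, C: 18>10, R: 14=14.
Y is at least as good everywhere and strictly better somewhere (tied only at L, R), so Y weakly but not strictly dominates X.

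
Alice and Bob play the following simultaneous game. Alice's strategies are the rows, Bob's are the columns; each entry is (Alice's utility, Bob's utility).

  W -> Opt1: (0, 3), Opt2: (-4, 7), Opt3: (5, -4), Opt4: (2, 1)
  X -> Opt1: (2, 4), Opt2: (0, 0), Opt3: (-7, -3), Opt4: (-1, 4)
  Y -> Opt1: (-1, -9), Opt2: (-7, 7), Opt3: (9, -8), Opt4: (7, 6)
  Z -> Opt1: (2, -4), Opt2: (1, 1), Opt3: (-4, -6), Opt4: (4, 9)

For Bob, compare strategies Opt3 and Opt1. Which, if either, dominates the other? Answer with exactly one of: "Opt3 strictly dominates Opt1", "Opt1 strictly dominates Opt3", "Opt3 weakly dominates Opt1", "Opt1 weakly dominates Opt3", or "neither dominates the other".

Compare Opt3 to Opt1 across each opponent action: W: -4<3, X: -3<4, Y: -8>-9, Z: -6<-4.
Opt3 does better at Y but worse at W, X, Z; neither strategy dominates the other.

neither dominates the other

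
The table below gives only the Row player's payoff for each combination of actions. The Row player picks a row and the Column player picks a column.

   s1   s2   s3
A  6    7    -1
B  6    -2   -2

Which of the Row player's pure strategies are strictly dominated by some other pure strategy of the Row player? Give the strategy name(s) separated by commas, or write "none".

A: no other strategy beats it everywhere (B at s1 (6=6)).
B is not dominated — it holds its own against A at s1 (6=6).

none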